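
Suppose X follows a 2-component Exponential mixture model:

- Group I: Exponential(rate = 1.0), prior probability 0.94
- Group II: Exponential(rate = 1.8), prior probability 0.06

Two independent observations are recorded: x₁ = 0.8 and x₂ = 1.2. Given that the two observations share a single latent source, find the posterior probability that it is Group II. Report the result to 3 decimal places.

0.040

Posterior ∝ prior × likelihood, so P(k | x) ∝ P(Z=k) f_k(x); normalise over all components.
Since both observations come from the same component, the likelihood for component k is f_k(x₁)·f_k(x₂).
  p_I = [1.0·e^(−1.0·0.8) = 1.0·e^(−0.8000) = 0.449329] × [0.301194] = 0.135335
  p_II = [1.8·e^(−1.8·0.8) = 1.8·e^(−1.4400) = 0.42647] × [0.207585] = 0.0885289
Weight by the priors:
  P(Z=I)·p_I = 0.94 × 0.135335 = 0.127215
  P(Z=II)·p_II = 0.06 × 0.0885289 = 0.00531173
Normaliser: 0.127215 + 0.00531173 = 0.132527
P(Group II | x) ≈ 0.040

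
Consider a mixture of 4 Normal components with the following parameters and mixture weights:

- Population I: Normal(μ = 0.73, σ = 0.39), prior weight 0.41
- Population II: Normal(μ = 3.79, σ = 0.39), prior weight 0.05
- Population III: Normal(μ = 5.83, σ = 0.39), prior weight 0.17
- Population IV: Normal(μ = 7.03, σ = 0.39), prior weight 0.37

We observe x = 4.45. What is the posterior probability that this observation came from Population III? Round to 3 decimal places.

0.026

Apply Bayes' rule: the posterior for each component is proportional to its prior times its likelihood at x.
Evaluate each component's likelihood at the observed value:
  p_I = (1/(0.39·√(2π)))·exp(−(4.45−0.73)²/(2·0.39²)) = 1.022929·exp(-45.49112) = 1.79185e-20
  p_II = (1/(0.39·√(2π)))·exp(−(4.45−3.79)²/(2·0.39²)) = 1.022929·exp(-1.43195) = 0.244318
  p_III = (1/(0.39·√(2π)))·exp(−(4.45−5.83)²/(2·0.39²)) = 1.022929·exp(-6.26036) = 0.00195437
  p_IV = (1/(0.39·√(2π)))·exp(−(4.45−7.03)²/(2·0.39²)) = 1.022929·exp(-21.88166) = 3.2119e-10
Multiply by the mixture weights:
  π_I·p_I = 0.41 × 1.79185e-20 = 7.34658e-21
  π_II·p_II = 0.05 × 0.244318 = 0.0122159
  π_III·p_III = 0.17 × 0.00195437 = 0.000332244
  π_IV·p_IV = 0.37 × 3.2119e-10 = 1.1884e-10
Denominator: 7.34658e-21 + 0.0122159 + 0.000332244 + 1.1884e-10 = 0.0125482
P(Population III | the observation) = 0.000332244 / 0.0125482 ≈ 0.026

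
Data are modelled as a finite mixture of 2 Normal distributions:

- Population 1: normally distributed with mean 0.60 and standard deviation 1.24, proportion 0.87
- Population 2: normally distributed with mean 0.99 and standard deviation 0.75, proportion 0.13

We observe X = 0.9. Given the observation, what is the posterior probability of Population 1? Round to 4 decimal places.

0.7984

By Bayes' theorem, P(k | x) = P(Z=k) f_k(x) / Σ_j P(Z=j) f_j(x).
Component likelihoods at x = 0.9:
  p_1 = 0.312448
  p_2 = 0.528107
Multiply by the mixture weights:
  P(Z=1)·p_1 = 0.87 × 0.312448 = 0.27183
  P(Z=2)·p_2 = 0.13 × 0.528107 = 0.0686539
Sum: 0.27183 + 0.0686539 = 0.340484
Responsibility of Population 1: 0.27183 / 0.340484 ≈ 0.7984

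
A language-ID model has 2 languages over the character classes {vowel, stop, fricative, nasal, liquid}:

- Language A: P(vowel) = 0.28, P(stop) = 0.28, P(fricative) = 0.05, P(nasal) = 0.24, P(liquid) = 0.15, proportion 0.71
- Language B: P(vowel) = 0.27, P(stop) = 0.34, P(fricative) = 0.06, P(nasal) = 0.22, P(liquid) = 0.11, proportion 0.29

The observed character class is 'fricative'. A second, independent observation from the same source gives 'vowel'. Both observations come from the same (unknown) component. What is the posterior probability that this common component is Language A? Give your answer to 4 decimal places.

0.6791

Apply Bayes' rule: the posterior for each component is proportional to its prior times its likelihood at x.
Since both observations come from the same component, the likelihood for component k is f_k(x₁)·f_k(x₂).
  L_A = [0.05] × [0.28] = 0.014
  L_B = [0.06] × [0.27] = 0.0162
Multiply by the mixture weights:
  π_A·L_A = 0.71 × 0.014 = 0.00994
  π_B·L_B = 0.29 × 0.0162 = 0.004698
Denominator: 0.00994 + 0.004698 = 0.014638
P(Language A | data) ≈ 0.6791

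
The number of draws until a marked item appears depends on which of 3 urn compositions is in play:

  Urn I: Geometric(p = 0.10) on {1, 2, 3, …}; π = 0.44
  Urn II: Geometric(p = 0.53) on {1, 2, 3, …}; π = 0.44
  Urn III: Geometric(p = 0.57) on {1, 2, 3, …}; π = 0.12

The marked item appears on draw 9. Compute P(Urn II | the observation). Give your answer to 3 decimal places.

0.028

The responsibility of component k is π_k f_k(x) divided by Σ_j π_j f_j(x).
Geometric probabilities:
  p_I = 0.10·(1−0.10)^8 = 0.10·0.430467 = 0.0430467
  p_II = 0.53·(1−0.53)^8 = 0.53·0.00238113 = 0.001262
  p_III = 0.57·(1−0.57)^8 = 0.57·0.00116882 = 0.000666227
Multiply by the mixture weights:
  π_I·p_I = 0.44 × 0.0430467 = 0.0189406
  π_II·p_II = 0.44 × 0.001262 = 0.000555279
  π_III·p_III = 0.12 × 0.000666227 = 7.99473e-05
Evidence: 0.0189406 + 0.000555279 + 7.99473e-05 = 0.0195758
P(Urn II | the observation) ≈ 0.028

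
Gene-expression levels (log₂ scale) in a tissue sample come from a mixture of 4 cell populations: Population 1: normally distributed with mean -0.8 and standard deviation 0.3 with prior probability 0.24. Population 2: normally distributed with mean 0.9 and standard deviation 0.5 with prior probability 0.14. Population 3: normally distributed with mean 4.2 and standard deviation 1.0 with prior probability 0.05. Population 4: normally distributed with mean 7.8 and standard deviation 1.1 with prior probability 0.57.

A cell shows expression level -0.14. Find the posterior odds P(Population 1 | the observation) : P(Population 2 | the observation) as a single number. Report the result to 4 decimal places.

Posterior odds = (P(Z=i) f_i(x)) / (P(Z=j) f_j(x)); the normalising sum cancels.
Evaluate each component's likelihood at the observed value:
  L_1 = 0.118249
  L_2 = 0.0917222
  L_3 = 3.24199e-05
  L_4 = 1.76068e-12
Posterior odds = (P(Z=1)·L_1) / (P(Z=2)·L_2) = (0.24·0.118249) / (0.14·0.0917222) = 0.0283797 / 0.0128411 ≈ 2.2101

2.2101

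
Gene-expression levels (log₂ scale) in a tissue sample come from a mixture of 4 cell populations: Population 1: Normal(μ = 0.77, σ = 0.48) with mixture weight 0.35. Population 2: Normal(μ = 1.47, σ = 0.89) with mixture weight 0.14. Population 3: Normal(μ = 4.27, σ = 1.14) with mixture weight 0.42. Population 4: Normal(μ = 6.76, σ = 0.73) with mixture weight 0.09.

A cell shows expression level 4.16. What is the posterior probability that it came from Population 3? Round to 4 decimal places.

Posterior ∝ prior × likelihood, so P(k | x) ∝ w_k f_k(x); normalise over all components.
Normal densities:
  f_1 = 1.22631e-11
  f_2 = 0.00465379
  f_3 = 0.348324
  f_4 = 0.00096163
Prior × likelihood for each component:
  w_1·f_1 = 0.35 × 1.22631e-11 = 4.2921e-12
  w_2·f_2 = 0.14 × 0.00465379 = 0.000651531
  w_3·f_3 = 0.42 × 0.348324 = 0.146296
  w_4·f_4 = 0.09 × 0.00096163 = 8.65467e-05
Marginal: 4.2921e-12 + 0.000651531 + 0.146296 + 8.65467e-05 = 0.147034
P(Population 3 | x) ≈ 0.9950

0.9950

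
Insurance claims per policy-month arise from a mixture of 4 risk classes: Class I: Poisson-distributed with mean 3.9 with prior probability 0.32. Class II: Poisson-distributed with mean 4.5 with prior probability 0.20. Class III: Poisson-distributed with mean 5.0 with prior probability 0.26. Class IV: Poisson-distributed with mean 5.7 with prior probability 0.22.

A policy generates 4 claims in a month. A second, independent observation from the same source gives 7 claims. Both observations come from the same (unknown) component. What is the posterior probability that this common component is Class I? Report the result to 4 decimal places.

0.2215

The responsibility of component k is π_k f_k(x) divided by Σ_j π_j f_j(x).
Since both observations come from the same component, the likelihood for component k is f_k(x₁)·f_k(x₂).
  p_I = [0.195119] × [0.0551154] = 0.010754
  p_II = [0.189808] × [0.0823629] = 0.0156331
  p_III = [0.175467] × [0.104445] = 0.0183267
  p_IV = [0.147167] × [0.129782] = 0.0190996
Weight by the priors:
  π_I·p_I = 0.32 × 0.010754 = 0.0034413
  π_II·p_II = 0.20 × 0.0156331 = 0.00312662
  π_III·p_III = 0.26 × 0.0183267 = 0.00476493
  π_IV·p_IV = 0.22 × 0.0190996 = 0.00420191
Marginal: 0.0034413 + 0.00312662 + 0.00476493 + 0.00420191 = 0.0155348
P(Class I | x) ≈ 0.2215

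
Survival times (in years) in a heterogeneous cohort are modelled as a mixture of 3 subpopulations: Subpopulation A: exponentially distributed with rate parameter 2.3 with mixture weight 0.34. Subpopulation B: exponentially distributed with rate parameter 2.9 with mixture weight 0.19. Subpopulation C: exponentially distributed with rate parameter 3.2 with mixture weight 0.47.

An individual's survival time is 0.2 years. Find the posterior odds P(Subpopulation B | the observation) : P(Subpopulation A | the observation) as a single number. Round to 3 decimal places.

0.625

Posterior odds = (P(Z=i) f_i(x)) / (P(Z=j) f_j(x)); the normalising sum cancels.
Exponential densities:
  p_A = 2.3·e^(−2.3·0.2) = 2.3·e^(−0.4600) = 1.45195
  p_B = 2.9·e^(−2.9·0.2) = 2.9·e^(−0.5800) = 1.62371
  p_C = 3.2·e^(−3.2·0.2) = 3.2·e^(−0.6400) = 1.68734
0.308504 / 0.493664 ≈ 0.625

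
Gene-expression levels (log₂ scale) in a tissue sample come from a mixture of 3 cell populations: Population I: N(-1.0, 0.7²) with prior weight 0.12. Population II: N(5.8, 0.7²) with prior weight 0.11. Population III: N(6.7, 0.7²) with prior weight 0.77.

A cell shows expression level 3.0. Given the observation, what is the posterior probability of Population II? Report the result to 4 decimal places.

0.9822

The responsibility of component k is P(Z=k) f_k(x) divided by Σ_j P(Z=j) f_j(x).
Normal densities:
  f_I = (1/(0.7·√(2π)))·exp(−(3.0−-1.0)²/(2·0.7²)) = 0.569918·exp(-16.32653) = 4.6269e-08
  f_II = (1/(0.7·√(2π)))·exp(−(3.0−5.8)²/(2·0.7²)) = 0.569918·exp(-8.00000) = 0.000191186
  f_III = (1/(0.7·√(2π)))·exp(−(3.0−6.7)²/(2·0.7²)) = 0.569918·exp(-13.96939) = 4.88634e-07
Weight by the priors:
  P(Z=I)·f_I = 0.12 × 4.6269e-08 = 5.55228e-09
  P(Z=II)·f_II = 0.11 × 0.000191186 = 2.10305e-05
  P(Z=III)·f_III = 0.77 × 4.88634e-07 = 3.76248e-07
Evidence: 5.55228e-09 + 2.10305e-05 + 3.76248e-07 = 2.14123e-05
Responsibility of Population II: 2.10305e-05 / 2.14123e-05 ≈ 0.9822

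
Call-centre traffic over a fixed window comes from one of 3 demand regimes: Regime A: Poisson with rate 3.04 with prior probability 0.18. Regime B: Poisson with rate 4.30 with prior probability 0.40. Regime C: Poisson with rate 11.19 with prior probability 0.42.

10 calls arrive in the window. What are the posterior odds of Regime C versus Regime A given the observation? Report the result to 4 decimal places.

The posterior odds equal the prior odds times the likelihood ratio: (π_i/π_j)·(f_i(x)/f_j(x)).
Evaluate each component's likelihood at the observed value:
  f_A = e^(−3.04)·3.04^10/10! = 0.000888623
  f_B = e^(−4.30)·4.30^10/10! = 0.00808082
  f_C = e^(−11.19)·11.19^10/10! = 0.117161
Odds = (0.42/0.18) × (0.117161/0.000888623) = 2.33333 × 131.845 ≈ 307.6393

307.6393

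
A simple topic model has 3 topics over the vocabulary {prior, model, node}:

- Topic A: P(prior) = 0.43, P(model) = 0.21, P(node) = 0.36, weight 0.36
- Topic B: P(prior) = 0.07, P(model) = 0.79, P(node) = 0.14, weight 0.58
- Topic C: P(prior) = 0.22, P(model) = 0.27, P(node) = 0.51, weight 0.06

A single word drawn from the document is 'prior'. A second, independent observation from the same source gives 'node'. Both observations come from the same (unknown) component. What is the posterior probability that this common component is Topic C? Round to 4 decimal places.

0.0988

Apply Bayes' rule: the posterior for each component is proportional to its prior times its likelihood at x.
Since both observations come from the same component, the likelihood for component k is f_k(x₁)·f_k(x₂).
  f_A = [0.43] × [0.36] = 0.1548
  f_B = [0.07] × [0.14] = 0.0098
  f_C = [0.22] × [0.51] = 0.1122
Prior × likelihood for each component:
  π_A·f_A = 0.36 × 0.1548 = 0.055728
  π_B·f_B = 0.58 × 0.0098 = 0.005684
  π_C·f_C = 0.06 × 0.1122 = 0.006732
Denominator: 0.055728 + 0.005684 + 0.006732 = 0.068144
P(Topic C | x) ≈ 0.0988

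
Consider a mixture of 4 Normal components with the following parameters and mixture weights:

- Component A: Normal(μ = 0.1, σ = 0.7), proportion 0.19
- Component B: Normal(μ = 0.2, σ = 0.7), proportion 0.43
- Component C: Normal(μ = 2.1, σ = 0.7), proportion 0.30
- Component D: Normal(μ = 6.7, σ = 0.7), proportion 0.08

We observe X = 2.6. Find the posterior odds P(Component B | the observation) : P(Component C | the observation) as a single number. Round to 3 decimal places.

Only the two components matter; the odds are (P(Z=i) f_i(x)) / (P(Z=j) f_j(x)).
Evaluate each component's likelihood at the observed value:
  f_A = (1/(0.7·√(2π)))·exp(−(2.6−0.1)²/(2·0.7²)) = 0.569918·exp(-6.37755) = 0.000968449
  f_B = (1/(0.7·√(2π)))·exp(−(2.6−0.2)²/(2·0.7²)) = 0.569918·exp(-5.87755) = 0.0015967
  f_C = (1/(0.7·√(2π)))·exp(−(2.6−2.1)²/(2·0.7²)) = 0.569918·exp(-0.25510) = 0.441593
  f_D = (1/(0.7·√(2π)))·exp(−(2.6−6.7)²/(2·0.7²)) = 0.569918·exp(-17.15306) = 2.02457e-08
0.000686582 / 0.132478 ≈ 0.005

0.005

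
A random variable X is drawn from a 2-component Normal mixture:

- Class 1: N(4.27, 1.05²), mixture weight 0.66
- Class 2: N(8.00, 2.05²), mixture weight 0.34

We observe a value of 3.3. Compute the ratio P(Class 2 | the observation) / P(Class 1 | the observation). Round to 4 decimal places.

Since P(k|x) ∝ w_k f_k(x), the posterior odds are w_i f_i(x) / (w_j f_j(x)).
Component likelihoods at x = 3.3:
  p_1 = (1/(1.05·√(2π)))·exp(−(3.3−4.27)²/(2·1.05²)) = 0.379945·exp(-0.42671) = 0.247972
  p_2 = (1/(2.05·√(2π)))·exp(−(3.3−8.00)²/(2·2.05²)) = 0.194606·exp(-2.62820) = 0.0140522
Odds = (0.34/0.66) × (0.0140522/0.247972) = 0.515152 × 0.0566686 ≈ 0.0292

0.0292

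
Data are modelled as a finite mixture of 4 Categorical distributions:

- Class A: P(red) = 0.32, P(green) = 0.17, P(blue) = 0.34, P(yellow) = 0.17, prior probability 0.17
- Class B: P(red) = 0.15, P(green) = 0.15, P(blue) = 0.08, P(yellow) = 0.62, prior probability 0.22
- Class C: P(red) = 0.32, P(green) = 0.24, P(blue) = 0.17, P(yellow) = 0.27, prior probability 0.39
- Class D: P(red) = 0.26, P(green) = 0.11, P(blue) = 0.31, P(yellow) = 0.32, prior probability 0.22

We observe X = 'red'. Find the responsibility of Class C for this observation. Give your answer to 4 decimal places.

P(component k | x) = π_k·f_k(x) / marginal(x), where marginal(x) = Σ_j π_j·f_j(x).
Component likelihoods at x = 'red':
  p_A = 0.32
  p_B = 0.15
  p_C = 0.32
  p_D = 0.26
Unnormalised posteriors:
  π_A·p_A = 0.17 × 0.32 = 0.0544
  π_B·p_B = 0.22 × 0.15 = 0.033
  π_C·p_C = 0.39 × 0.32 = 0.1248
  π_D·p_D = 0.22 × 0.26 = 0.0572
Normaliser: 0.0544 + 0.033 + 0.1248 + 0.0572 = 0.2694
So the posterior for Class C is 0.1248 / 0.2694 ≈ 0.4633.

0.4633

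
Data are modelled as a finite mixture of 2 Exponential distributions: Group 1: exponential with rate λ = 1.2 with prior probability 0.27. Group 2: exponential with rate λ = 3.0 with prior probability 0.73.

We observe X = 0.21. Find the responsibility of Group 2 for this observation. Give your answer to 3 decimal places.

The responsibility of component k is w_k f_k(x) divided by Σ_j w_j f_j(x).
Exponential densities:
  f_1 = 0.932694
  f_2 = 1.59778
Weight by the priors:
  w_1·f_1 = 0.27 × 0.932694 = 0.251827
  w_2·f_2 = 0.73 × 1.59778 = 1.16638
Evidence: 0.251827 + 1.16638 = 1.4182
P(Group 2 | the observation) ≈ 0.822

0.822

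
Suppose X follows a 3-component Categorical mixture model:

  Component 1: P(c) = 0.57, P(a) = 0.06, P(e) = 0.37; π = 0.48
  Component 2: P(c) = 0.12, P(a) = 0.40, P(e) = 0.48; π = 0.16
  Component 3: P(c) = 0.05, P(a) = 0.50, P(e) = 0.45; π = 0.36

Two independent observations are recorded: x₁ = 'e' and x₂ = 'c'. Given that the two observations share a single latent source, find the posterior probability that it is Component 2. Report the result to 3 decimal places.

P(component k | x) = π_k·f_k(x) / marginal(x), where marginal(x) = Σ_j π_j·f_j(x).
Since both observations come from the same component, the likelihood for component k is f_k(x₁)·f_k(x₂).
  f_1 = [P(e | comp) = 0.37] × [0.57] = 0.2109
  f_2 = [P(e | comp) = 0.48] × [0.12] = 0.0576
  f_3 = [P(e | comp) = 0.45] × [0.05] = 0.0225
Prior × likelihood for each component:
  π_1·f_1 = 0.48 × 0.2109 = 0.101232
  π_2·f_2 = 0.16 × 0.0576 = 0.009216
  π_3·f_3 = 0.36 × 0.0225 = 0.0081
Sum: 0.101232 + 0.009216 + 0.0081 = 0.118548
So the posterior for Component 2 is 0.009216 / 0.118548 ≈ 0.078.

0.078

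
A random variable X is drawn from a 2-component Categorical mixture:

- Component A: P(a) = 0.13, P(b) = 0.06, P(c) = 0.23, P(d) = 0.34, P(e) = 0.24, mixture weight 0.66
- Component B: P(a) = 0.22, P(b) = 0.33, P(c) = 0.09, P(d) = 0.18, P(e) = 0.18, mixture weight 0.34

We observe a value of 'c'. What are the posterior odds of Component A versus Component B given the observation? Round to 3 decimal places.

Only the two components matter; the odds are (π_i f_i(x)) / (π_j f_j(x)).
Evaluate each component's likelihood at the observed value:
  L_A = 0.23
  L_B = 0.09
Posterior odds = (π_A·L_A) / (π_B·L_B) = (0.66·0.23) / (0.34·0.09) = 0.1518 / 0.0306 ≈ 4.961

4.961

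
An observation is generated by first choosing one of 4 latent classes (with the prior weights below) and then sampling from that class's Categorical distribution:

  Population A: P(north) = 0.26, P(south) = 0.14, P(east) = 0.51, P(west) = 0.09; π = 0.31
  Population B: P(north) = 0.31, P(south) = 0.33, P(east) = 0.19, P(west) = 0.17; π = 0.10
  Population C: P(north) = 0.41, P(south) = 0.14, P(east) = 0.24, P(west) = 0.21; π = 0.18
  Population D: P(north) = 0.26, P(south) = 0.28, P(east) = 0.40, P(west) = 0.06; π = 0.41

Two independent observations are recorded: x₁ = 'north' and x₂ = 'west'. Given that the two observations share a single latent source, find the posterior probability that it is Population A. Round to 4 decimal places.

Apply Bayes' rule: the posterior for each component is proportional to its prior times its likelihood at x.
Since both observations come from the same component, the likelihood for component k is f_k(x₁)·f_k(x₂).
  L_A = [P(north | comp) = 0.26] × [0.09] = 0.0234
  L_B = [P(north | comp) = 0.31] × [0.17] = 0.0527
  L_C = [P(north | comp) = 0.41] × [0.21] = 0.0861
  L_D = [P(north | comp) = 0.26] × [0.06] = 0.0156
Prior × likelihood for each component:
  π_A·L_A = 0.31 × 0.0234 = 0.007254
  π_B·L_B = 0.10 × 0.0527 = 0.00527
  π_C·L_C = 0.18 × 0.0861 = 0.015498
  π_D·L_D = 0.41 × 0.0156 = 0.006396
Evidence: 0.007254 + 0.00527 + 0.015498 + 0.006396 = 0.034418
P(Population A | x₁,x₂) = 0.007254 / 0.034418 ≈ 0.2108

0.2108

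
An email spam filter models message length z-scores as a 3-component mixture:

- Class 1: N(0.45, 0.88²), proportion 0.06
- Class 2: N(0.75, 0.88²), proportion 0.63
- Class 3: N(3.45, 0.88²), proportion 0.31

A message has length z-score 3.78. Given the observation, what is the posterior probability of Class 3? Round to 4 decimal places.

The responsibility of component k is π_k f_k(x) divided by Σ_j π_j f_j(x).
Component likelihoods at x = 3.78:
  p_1 = (1/(0.88·√(2π)))·exp(−(3.78−0.45)²/(2·0.88²)) = 0.453344·exp(-7.15967) = 0.000352388
  p_2 = (1/(0.88·√(2π)))·exp(−(3.78−0.75)²/(2·0.88²)) = 0.453344·exp(-5.92775) = 0.00120792
  p_3 = (1/(0.88·√(2π)))·exp(−(3.78−3.45)²/(2·0.88²)) = 0.453344·exp(-0.07031) = 0.422563
Multiply by the mixture weights:
  π_1·p_1 = 0.06 × 0.000352388 = 2.11433e-05
  π_2·p_2 = 0.63 × 0.00120792 = 0.000760989
  π_3·p_3 = 0.31 × 0.422563 = 0.130994
Normaliser: 2.11433e-05 + 0.000760989 + 0.130994 = 0.131777
Responsibility of Class 3: 0.130994 / 0.131777 ≈ 0.9941

0.9941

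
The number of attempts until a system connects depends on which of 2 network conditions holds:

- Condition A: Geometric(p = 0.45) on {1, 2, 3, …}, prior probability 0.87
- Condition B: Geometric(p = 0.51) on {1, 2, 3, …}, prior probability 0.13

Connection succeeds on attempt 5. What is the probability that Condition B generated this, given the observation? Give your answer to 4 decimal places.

0.0964

The responsibility of component k is w_k f_k(x) divided by Σ_j w_j f_j(x).
Evaluate each component's likelihood at the observed value:
  f_A = 0.0411778
  f_B = 0.0294005
Weight by the priors:
  w_A·f_A = 0.87 × 0.0411778 = 0.0358247
  w_B·f_B = 0.13 × 0.0294005 = 0.00382206
Marginal: 0.0358247 + 0.00382206 = 0.0396468
So the posterior for Condition B is 0.00382206 / 0.0396468 ≈ 0.0964.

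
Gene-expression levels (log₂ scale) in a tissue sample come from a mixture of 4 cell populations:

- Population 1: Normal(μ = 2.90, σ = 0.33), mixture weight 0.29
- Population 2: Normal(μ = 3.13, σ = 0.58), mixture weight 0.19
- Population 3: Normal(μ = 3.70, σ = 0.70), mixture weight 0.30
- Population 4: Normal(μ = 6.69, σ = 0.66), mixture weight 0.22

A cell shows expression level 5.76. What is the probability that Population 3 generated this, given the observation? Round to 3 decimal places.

Posterior ∝ prior × likelihood, so P(k | x) ∝ π_k f_k(x); normalise over all components.
Evaluate each component's likelihood at the observed value:
  L_1 = (1/(0.33·√(2π)))·exp(−(5.76−2.90)²/(2·0.33²)) = 1.208916·exp(-37.55556) = 5.91869e-17
  L_2 = (1/(0.58·√(2π)))·exp(−(5.76−3.13)²/(2·0.58²)) = 0.687832·exp(-10.28077) = 2.35831e-05
  L_3 = (1/(0.70·√(2π)))·exp(−(5.76−3.70)²/(2·0.70²)) = 0.569918·exp(-4.33020) = 0.00750288
  L_4 = (1/(0.66·√(2π)))·exp(−(5.76−6.69)²/(2·0.66²)) = 0.604458·exp(-0.99277) = 0.223982
Prior × likelihood for each component:
  π_1·L_1 = 0.29 × 5.91869e-17 = 1.71642e-17
  π_2·L_2 = 0.19 × 2.35831e-05 = 4.4808e-06
  π_3·L_3 = 0.30 × 0.00750288 = 0.00225087
  π_4·L_4 = 0.22 × 0.223982 = 0.0492759
Sum: 1.71642e-17 + 4.4808e-06 + 0.00225087 + 0.0492759 = 0.0515313
Responsibility of Population 3: 0.00225087 / 0.0515313 ≈ 0.044

0.044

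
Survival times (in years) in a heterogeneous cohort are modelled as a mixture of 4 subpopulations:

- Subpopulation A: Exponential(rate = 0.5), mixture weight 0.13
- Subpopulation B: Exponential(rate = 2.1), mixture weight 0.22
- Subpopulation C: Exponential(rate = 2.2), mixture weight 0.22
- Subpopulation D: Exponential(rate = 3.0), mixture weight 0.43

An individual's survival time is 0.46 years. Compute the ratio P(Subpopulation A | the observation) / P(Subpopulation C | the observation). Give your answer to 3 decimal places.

The posterior odds equal the prior odds times the likelihood ratio: (π_i/π_j)·(f_i(x)/f_j(x)).
Evaluate each component's likelihood at the observed value:
  L_A = 0.5·e^(−0.5·0.46) = 0.5·e^(−0.2300) = 0.397267
  L_B = 2.1·e^(−2.1·0.46) = 2.1·e^(−0.9660) = 0.799265
  L_C = 2.2·e^(−2.2·0.46) = 2.2·e^(−1.0120) = 0.799681
  L_D = 3.0·e^(−3.0·0.46) = 3.0·e^(−1.3800) = 0.754736
0.0516447 / 0.17593 ≈ 0.294

0.294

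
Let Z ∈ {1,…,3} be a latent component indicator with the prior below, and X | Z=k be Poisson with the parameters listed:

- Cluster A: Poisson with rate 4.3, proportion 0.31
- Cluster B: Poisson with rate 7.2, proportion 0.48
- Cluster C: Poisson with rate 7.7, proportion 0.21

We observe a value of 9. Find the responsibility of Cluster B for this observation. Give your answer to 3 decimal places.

0.625

Apply Bayes' rule: the posterior for each component is proportional to its prior times its likelihood at x.
Component likelihoods at x = 9:
  L_A = e^(−4.3)·4.3^9/9! = 0.0187926
  L_B = e^(−7.2)·7.2^9/9! = 0.106982
  L_C = e^(−7.7)·7.7^9/9! = 0.118737
Unnormalised posteriors:
  w_A·L_A = 0.31 × 0.0187926 = 0.0058257
  w_B·L_B = 0.48 × 0.106982 = 0.0513512
  w_C·L_C = 0.21 × 0.118737 = 0.0249348
Sum: 0.0058257 + 0.0513512 + 0.0249348 = 0.0821116
So the posterior for Cluster B is 0.0513512 / 0.0821116 ≈ 0.625.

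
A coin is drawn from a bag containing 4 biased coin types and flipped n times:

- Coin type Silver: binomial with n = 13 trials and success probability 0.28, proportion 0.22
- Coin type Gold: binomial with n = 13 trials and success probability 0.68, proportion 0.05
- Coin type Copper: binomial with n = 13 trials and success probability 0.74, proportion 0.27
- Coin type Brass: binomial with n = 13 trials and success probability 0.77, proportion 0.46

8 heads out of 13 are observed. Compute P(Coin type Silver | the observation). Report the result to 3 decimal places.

0.022

Posterior ∝ prior × likelihood, so P(k | x) ∝ w_k f_k(x); normalise over all components.
Component likelihoods at x = 8 heads out of 13:
  L_Silver = 0.00940817
  L_Gold = 0.197424
  L_Copper = 0.137499
  L_Brass = 0.102363
Unnormalised posteriors:
  w_Silver·L_Silver = 0.22 × 0.00940817 = 0.0020698
  w_Gold·L_Gold = 0.05 × 0.197424 = 0.0098712
  w_Copper·L_Copper = 0.27 × 0.137499 = 0.0371247
  w_Brass·L_Brass = 0.46 × 0.102363 = 0.047087
Normaliser: 0.0020698 + 0.0098712 + 0.0371247 + 0.047087 = 0.0961527
P(Coin type Silver | data) ≈ 0.022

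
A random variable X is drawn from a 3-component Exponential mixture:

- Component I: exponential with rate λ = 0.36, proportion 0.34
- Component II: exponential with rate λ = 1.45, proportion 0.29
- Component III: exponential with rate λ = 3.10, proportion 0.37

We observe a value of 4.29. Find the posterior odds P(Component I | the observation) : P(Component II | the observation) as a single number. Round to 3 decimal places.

Since P(k|x) ∝ P(Z=k) f_k(x), the posterior odds are P(Z=i) f_i(x) / (P(Z=j) f_j(x)).
Component likelihoods at x = 4.29:
  L_I = 0.36·e^(−0.36·4.29) = 0.36·e^(−1.5444) = 0.0768384
  L_II = 1.45·e^(−1.45·4.29) = 1.45·e^(−6.2205) = 0.00288296
  L_III = 3.10·e^(−3.10·4.29) = 3.10·e^(−13.2990) = 5.19612e-06
0.026125 / 0.000836059 ≈ 31.248

31.248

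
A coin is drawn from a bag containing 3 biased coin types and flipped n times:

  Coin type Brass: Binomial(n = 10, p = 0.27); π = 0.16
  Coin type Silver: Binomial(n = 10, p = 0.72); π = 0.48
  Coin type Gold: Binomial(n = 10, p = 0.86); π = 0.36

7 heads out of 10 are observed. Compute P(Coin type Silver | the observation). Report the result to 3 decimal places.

Apply Bayes' rule: the posterior for each component is proportional to its prior times its likelihood at x.
Evaluate each component's likelihood at the observed value:
  f_Brass = C(10,7)·0.27^7·0.73^3 = 120·0.000104604·0.389017 = 0.00488311
  f_Silver = C(10,7)·0.72^7·0.28^3 = 120·0.100306·0.021952 = 0.26423
  f_Gold = C(10,7)·0.86^7·0.14^3 = 120·0.347928·0.002744 = 0.114566
Prior × likelihood for each component:
  P(Z=Brass)·f_Brass = 0.16 × 0.00488311 = 0.000781297
  P(Z=Silver)·f_Silver = 0.48 × 0.26423 = 0.126831
  P(Z=Gold)·f_Gold = 0.36 × 0.114566 = 0.0412436
Sum: 0.000781297 + 0.126831 + 0.0412436 = 0.168856
So the posterior for Coin type Silver is 0.126831 / 0.168856 ≈ 0.751.

0.751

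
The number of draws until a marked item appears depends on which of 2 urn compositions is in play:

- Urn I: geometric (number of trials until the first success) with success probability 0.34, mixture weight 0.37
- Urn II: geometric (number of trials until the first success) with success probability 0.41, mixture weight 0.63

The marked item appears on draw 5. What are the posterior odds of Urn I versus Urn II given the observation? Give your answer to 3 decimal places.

0.763

Posterior odds = (π_i f_i(x)) / (π_j f_j(x)); the normalising sum cancels.
Evaluate each component's likelihood at the observed value:
  f_I = 0.0645141
  f_II = 0.0496812
0.0238702 / 0.0312991 ≈ 0.763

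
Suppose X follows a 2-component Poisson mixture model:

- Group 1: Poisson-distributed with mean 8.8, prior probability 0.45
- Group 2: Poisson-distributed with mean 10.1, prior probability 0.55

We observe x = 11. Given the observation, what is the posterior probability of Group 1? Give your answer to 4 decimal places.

0.3974

P(component k | x) = π_k·f_k(x) / marginal(x), where marginal(x) = Σ_j π_j·f_j(x).
Evaluate each component's likelihood at the observed value:
  p_1 = 0.092547
  p_2 = 0.114817
Prior × likelihood for each component:
  π_1·p_1 = 0.45 × 0.092547 = 0.0416461
  π_2·p_2 = 0.55 × 0.114817 = 0.0631492
Denominator: 0.0416461 + 0.0631492 = 0.104795
P(Group 1 | 11) = 0.0416461 / 0.104795 ≈ 0.3974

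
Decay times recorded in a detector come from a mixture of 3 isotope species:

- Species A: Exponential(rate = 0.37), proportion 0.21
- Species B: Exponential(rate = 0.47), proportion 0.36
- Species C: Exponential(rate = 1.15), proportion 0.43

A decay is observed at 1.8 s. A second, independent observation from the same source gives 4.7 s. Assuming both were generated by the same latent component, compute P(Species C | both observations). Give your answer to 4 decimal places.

Apply Bayes' rule: the posterior for each component is proportional to its prior times its likelihood at x.
Since both observations come from the same component, the likelihood for component k is f_k(x₁)·f_k(x₂).
  f_A = [0.37·e^(−0.37·1.8) = 0.37·e^(−0.6660) = 0.190091] × [0.0650075] = 0.0123573
  f_B = [0.47·e^(−0.47·1.8) = 0.47·e^(−0.8460) = 0.20169] × [0.0516109] = 0.0104094
  f_C = [1.15·e^(−1.15·1.8) = 1.15·e^(−2.0700) = 0.145114] × [0.00516816] = 0.000749971
Prior × likelihood for each component:
  w_A·f_A = 0.21 × 0.0123573 = 0.00259504
  w_B·f_B = 0.36 × 0.0104094 = 0.00374739
  w_C·f_C = 0.43 × 0.000749971 = 0.000322487
Normaliser: 0.00259504 + 0.00374739 + 0.000322487 = 0.00666492
So the posterior for Species C is 0.000322487 / 0.00666492 ≈ 0.0484.

0.0484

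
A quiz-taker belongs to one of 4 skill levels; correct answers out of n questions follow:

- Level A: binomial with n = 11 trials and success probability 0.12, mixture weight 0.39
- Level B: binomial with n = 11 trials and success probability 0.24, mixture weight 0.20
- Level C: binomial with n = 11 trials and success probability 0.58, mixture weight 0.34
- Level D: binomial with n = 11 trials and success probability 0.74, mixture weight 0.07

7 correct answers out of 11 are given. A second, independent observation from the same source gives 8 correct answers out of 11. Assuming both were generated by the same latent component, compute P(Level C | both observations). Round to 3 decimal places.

0.783

The responsibility of component k is π_k f_k(x) divided by Σ_j π_j f_j(x).
Since both observations come from the same component, the likelihood for component k is f_k(x₁)·f_k(x₂).
  L_A = [C(11,7)·0.12^7·0.88^4 = 330·3.58318e-07·0.599695 = 7.0911e-05] × [4.83484e-06] = 3.42843e-10
  L_B = [C(11,7)·0.24^7·0.76^4 = 330·4.58647e-05·0.333622 = 0.00504948] × [0.000797287] = 4.02589e-06
  L_C = [C(11,7)·0.58^7·0.42^4 = 330·0.0220798·0.031117 = 0.226729] × [0.156551] = 0.0354946
  L_D = [C(11,7)·0.74^7·0.26^4 = 330·0.121513·0.00456976 = 0.183244] × [0.26077] = 0.0477845
Multiply by the mixture weights:
  π_A·L_A = 0.39 × 3.42843e-10 = 1.33709e-10
  π_B·L_B = 0.20 × 4.02589e-06 = 8.05178e-07
  π_C·L_C = 0.34 × 0.0354946 = 0.0120682
  π_D·L_D = 0.07 × 0.0477845 = 0.00334492
Marginal: 1.33709e-10 + 8.05178e-07 + 0.0120682 + 0.00334492 = 0.0154139
So the posterior for Level C is 0.0120682 / 0.0154139 ≈ 0.783.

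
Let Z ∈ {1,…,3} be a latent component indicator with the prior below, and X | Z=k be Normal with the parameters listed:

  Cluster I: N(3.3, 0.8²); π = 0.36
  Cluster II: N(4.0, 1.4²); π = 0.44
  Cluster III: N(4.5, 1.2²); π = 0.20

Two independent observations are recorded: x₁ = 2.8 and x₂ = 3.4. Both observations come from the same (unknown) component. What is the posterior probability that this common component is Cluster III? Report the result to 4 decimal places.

0.0527

By Bayes' theorem, P(k | x) = π_k f_k(x) / Σ_j π_j f_j(x).
Since both observations come from the same component, the likelihood for component k is f_k(x₁)·f_k(x₂).
  L_I = [(1/(0.8·√(2π)))·exp(−(2.8−3.3)²/(2·0.8²)) = 0.498678·exp(-0.19531) = 0.410201] × [0.494797] = 0.202966
  L_II = [(1/(1.4·√(2π)))·exp(−(2.8−4.0)²/(2·1.4²)) = 0.284959·exp(-0.36735) = 0.197354] × [0.259955] = 0.051303
  L_III = [(1/(1.2·√(2π)))·exp(−(2.8−4.5)²/(2·1.2²)) = 0.332452·exp(-1.00347) = 0.121878] × [0.218406] = 0.026619
Unnormalised posteriors:
  π_I·L_I = 0.36 × 0.202966 = 0.0730679
  π_II·L_II = 0.44 × 0.051303 = 0.0225733
  π_III·L_III = 0.20 × 0.026619 = 0.00532379
Evidence: 0.0730679 + 0.0225733 + 0.00532379 = 0.100965
Responsibility of Cluster III: 0.00532379 / 0.100965 ≈ 0.0527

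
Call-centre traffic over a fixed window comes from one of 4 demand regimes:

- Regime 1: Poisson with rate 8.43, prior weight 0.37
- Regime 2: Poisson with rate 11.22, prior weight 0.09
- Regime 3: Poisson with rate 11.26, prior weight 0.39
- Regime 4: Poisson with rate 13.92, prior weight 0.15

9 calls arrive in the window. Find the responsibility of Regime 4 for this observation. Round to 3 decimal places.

By Bayes' theorem, P(k | x) = P(Z=k) f_k(x) / Σ_j P(Z=j) f_j(x).
Component likelihoods at x = 9 calls:
  p_1 = 0.129295
  p_2 = 0.104085
  p_3 = 0.103259
  p_4 = 0.0487092
Weight by the priors:
  P(Z=1)·p_1 = 0.37 × 0.129295 = 0.0478393
  P(Z=2)·p_2 = 0.09 × 0.104085 = 0.00936766
  P(Z=3)·p_3 = 0.39 × 0.103259 = 0.0402709
  P(Z=4)·p_4 = 0.15 × 0.0487092 = 0.00730638
Denominator: 0.0478393 + 0.00936766 + 0.0402709 + 0.00730638 = 0.104784
So the posterior for Regime 4 is 0.00730638 / 0.104784 ≈ 0.070.

0.070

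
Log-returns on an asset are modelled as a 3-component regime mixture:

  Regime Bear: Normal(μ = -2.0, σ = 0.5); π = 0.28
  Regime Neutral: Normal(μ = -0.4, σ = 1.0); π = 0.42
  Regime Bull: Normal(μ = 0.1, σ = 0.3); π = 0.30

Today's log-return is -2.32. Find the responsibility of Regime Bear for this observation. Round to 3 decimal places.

0.873

Apply Bayes' rule: the posterior for each component is proportional to its prior times its likelihood at x.
Normal densities:
  f_Bear = (1/(0.5·√(2π)))·exp(−(-2.32−-2.0)²/(2·0.5²)) = 0.797885·exp(-0.20480) = 0.650125
  f_Neutral = (1/(1.0·√(2π)))·exp(−(-2.32−-0.4)²/(2·1.0²)) = 0.398942·exp(-1.84320) = 0.0631566
  f_Bull = (1/(0.3·√(2π)))·exp(−(-2.32−0.1)²/(2·0.3²)) = 1.329808·exp(-32.53556) = 9.85772e-15
Unnormalised posteriors:
  P(Z=Bear)·f_Bear = 0.28 × 0.650125 = 0.182035
  P(Z=Neutral)·f_Neutral = 0.42 × 0.0631566 = 0.0265258
  P(Z=Bull)·f_Bull = 0.30 × 9.85772e-15 = 2.95732e-15
Sum: 0.182035 + 0.0265258 + 2.95732e-15 = 0.208561
P(Regime Bear | x) = 0.182035 / 0.208561 ≈ 0.873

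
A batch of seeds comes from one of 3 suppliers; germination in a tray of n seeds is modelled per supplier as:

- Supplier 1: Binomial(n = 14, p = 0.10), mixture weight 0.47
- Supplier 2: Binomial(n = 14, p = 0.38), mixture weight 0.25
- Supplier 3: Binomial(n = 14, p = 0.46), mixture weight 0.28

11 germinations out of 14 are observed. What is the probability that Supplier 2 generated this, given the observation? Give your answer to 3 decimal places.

0.142

P(component k | x) = w_k·f_k(x) / marginal(x), where marginal(x) = Σ_j w_j·f_j(x).
Binomial probabilities:
  L_1 = 2.65356e-09
  L_2 = 0.00206965
  L_3 = 0.0111846
Multiply by the mixture weights:
  w_1·L_1 = 0.47 × 2.65356e-09 = 1.24717e-09
  w_2·L_2 = 0.25 × 0.00206965 = 0.000517411
  w_3·L_3 = 0.28 × 0.0111846 = 0.00313168
Evidence: 1.24717e-09 + 0.000517411 + 0.00313168 = 0.00364909
Responsibility of Supplier 2: 0.000517411 / 0.00364909 ≈ 0.142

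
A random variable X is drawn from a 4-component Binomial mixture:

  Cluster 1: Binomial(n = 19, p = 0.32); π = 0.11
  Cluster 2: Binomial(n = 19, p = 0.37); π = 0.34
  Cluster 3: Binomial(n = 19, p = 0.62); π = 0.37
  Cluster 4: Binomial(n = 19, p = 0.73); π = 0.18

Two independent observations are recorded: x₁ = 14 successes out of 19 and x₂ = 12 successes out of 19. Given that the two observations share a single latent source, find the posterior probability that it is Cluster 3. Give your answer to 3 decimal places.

0.640

Posterior ∝ prior × likelihood, so P(k | x) ∝ π_k f_k(x); normalise over all components.
Since both observations come from the same component, the likelihood for component k is f_k(x₁)·f_k(x₂).
  f_1 = [0.000199595] × [0.00390561] = 7.7954e-07
  f_2 = [0.00104] × [0.0130657] = 1.35883e-05
  f_3 = [0.114263] × [0.186] = 0.021253
  f_4 = [0.203631] × [0.120711] = 0.0245806
Unnormalised posteriors:
  π_1·f_1 = 0.11 × 7.7954e-07 = 8.57494e-08
  π_2·f_2 = 0.34 × 1.35883e-05 = 4.62001e-06
  π_3·f_3 = 0.37 × 0.021253 = 0.00786359
  π_4·f_4 = 0.18 × 0.0245806 = 0.0044245
Sum: 8.57494e-08 + 4.62001e-06 + 0.00786359 + 0.0044245 = 0.0122928
P(Cluster 3 | x) = 0.00786359 / 0.0122928 ≈ 0.640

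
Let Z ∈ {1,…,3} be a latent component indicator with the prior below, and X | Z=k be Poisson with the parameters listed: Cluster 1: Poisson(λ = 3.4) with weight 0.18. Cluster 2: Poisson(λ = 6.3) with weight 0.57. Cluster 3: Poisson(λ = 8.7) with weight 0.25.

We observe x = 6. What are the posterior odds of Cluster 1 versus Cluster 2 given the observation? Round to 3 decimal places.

0.142

Only the two components matter; the odds are (w_i f_i(x)) / (w_j f_j(x)).
Poisson probabilities:
  f_1 = e^(−3.4)·3.4^6/6! = 0.0716044
  f_2 = e^(−6.3)·6.3^6/6! = 0.159461
  f_3 = e^(−8.7)·8.7^6/6! = 0.100328
Odds = (0.18/0.57) × (0.0716044/0.159461) = 0.315789 × 0.449039 ≈ 0.142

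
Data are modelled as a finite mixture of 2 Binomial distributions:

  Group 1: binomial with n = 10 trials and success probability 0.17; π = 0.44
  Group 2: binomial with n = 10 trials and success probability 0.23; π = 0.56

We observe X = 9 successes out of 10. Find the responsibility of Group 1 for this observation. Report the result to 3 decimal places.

0.053

P(component k | x) = π_k·f_k(x) / marginal(x), where marginal(x) = Σ_j π_j·f_j(x).
Binomial probabilities:
  L_1 = 9.84279e-07
  L_2 = 1.38689e-05
Weight by the priors:
  π_1·L_1 = 0.44 × 9.84279e-07 = 4.33083e-07
  π_2·L_2 = 0.56 × 1.38689e-05 = 7.76657e-06
Normaliser: 4.33083e-07 + 7.76657e-06 = 8.19965e-06
P(Group 1 | the observation) ≈ 0.053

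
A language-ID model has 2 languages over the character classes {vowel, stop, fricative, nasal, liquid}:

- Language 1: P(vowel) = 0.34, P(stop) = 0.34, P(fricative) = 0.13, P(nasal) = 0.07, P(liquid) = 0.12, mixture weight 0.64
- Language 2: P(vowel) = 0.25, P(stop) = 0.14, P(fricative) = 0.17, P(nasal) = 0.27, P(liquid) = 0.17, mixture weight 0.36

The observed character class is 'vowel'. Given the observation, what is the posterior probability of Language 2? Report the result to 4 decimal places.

0.2926

The responsibility of component k is P(Z=k) f_k(x) divided by Σ_j P(Z=j) f_j(x).
Component likelihoods at x = 'vowel':
  p_1 = P(vowel | comp) = 0.34
  p_2 = P(vowel | comp) = 0.25
Unnormalised posteriors:
  P(Z=1)·p_1 = 0.64 × 0.34 = 0.2176
  P(Z=2)·p_2 = 0.36 × 0.25 = 0.09
Sum: 0.2176 + 0.09 = 0.3076
P(Language 2 | the observation) = 0.09 / 0.3076 ≈ 0.2926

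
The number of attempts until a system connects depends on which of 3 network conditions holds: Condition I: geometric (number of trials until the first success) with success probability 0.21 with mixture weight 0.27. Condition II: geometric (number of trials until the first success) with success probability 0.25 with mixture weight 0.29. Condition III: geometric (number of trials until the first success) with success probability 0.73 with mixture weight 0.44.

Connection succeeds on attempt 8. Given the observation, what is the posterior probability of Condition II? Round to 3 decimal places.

Apply Bayes' rule: the posterior for each component is proportional to its prior times its likelihood at x.
Geometric probabilities:
  f_I = 0.21·(1−0.21)^7 = 0.21·0.192039 = 0.0403282
  f_II = 0.25·(1−0.25)^7 = 0.25·0.133484 = 0.033371
  f_III = 0.73·(1−0.73)^7 = 0.73·0.000104604 = 7.63606e-05
Prior × likelihood for each component:
  w_I·f_I = 0.27 × 0.0403282 = 0.0108886
  w_II·f_II = 0.29 × 0.033371 = 0.00967758
  w_III·f_III = 0.44 × 7.63606e-05 = 3.35987e-05
Marginal: 0.0108886 + 0.00967758 + 3.35987e-05 = 0.0205998
Responsibility of Condition II: 0.00967758 / 0.0205998 ≈ 0.470

0.470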